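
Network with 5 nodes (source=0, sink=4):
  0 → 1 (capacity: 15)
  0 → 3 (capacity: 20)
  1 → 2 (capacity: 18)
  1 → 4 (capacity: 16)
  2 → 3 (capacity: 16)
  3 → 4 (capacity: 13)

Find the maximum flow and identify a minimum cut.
Max flow = 28, Min cut edges: (0,1), (3,4)

Maximum flow: 28
Minimum cut: (0,1), (3,4)
Partition: S = [0, 2, 3], T = [1, 4]

Max-flow min-cut theorem verified: both equal 28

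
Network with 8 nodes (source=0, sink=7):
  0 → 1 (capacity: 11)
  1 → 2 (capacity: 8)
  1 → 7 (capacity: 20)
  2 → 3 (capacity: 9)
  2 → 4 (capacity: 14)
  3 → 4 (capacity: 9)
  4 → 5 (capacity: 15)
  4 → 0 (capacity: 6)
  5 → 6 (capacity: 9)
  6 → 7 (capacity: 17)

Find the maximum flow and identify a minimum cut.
Max flow = 11, Min cut edges: (0,1)

Maximum flow: 11
Minimum cut: (0,1)
Partition: S = [0], T = [1, 2, 3, 4, 5, 6, 7]

Max-flow min-cut theorem verified: both equal 11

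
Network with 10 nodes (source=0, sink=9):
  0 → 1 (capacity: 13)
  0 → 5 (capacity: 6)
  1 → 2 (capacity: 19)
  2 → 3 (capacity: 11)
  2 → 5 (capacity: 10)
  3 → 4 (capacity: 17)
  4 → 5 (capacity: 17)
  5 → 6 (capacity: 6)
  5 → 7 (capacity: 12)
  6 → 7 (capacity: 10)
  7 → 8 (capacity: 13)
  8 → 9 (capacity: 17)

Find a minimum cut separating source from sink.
Min cut value = 13, edges: (7,8)

Min cut value: 13
Partition: S = [0, 1, 2, 3, 4, 5, 6, 7], T = [8, 9]
Cut edges: (7,8)

By max-flow min-cut theorem, max flow = min cut = 13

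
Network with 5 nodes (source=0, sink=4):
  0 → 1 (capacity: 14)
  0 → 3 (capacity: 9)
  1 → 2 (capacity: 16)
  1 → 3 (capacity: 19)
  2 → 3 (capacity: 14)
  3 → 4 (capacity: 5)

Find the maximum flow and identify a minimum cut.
Max flow = 5, Min cut edges: (3,4)

Maximum flow: 5
Minimum cut: (3,4)
Partition: S = [0, 1, 2, 3], T = [4]

Max-flow min-cut theorem verified: both equal 5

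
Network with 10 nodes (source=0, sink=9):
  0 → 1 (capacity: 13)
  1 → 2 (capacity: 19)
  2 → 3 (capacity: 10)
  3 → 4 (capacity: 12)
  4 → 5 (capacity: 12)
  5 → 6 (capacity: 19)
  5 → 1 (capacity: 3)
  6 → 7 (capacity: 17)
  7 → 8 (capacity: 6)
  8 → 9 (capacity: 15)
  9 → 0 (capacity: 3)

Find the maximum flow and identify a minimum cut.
Max flow = 6, Min cut edges: (7,8)

Maximum flow: 6
Minimum cut: (7,8)
Partition: S = [0, 1, 2, 3, 4, 5, 6, 7], T = [8, 9]

Max-flow min-cut theorem verified: both equal 6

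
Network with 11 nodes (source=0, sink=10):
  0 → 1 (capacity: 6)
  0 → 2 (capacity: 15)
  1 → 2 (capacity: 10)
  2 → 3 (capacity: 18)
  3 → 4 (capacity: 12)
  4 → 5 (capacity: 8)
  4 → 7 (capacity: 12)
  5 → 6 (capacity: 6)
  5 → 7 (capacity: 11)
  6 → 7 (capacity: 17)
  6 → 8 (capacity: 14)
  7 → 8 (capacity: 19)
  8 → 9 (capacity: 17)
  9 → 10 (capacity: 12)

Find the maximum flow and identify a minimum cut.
Max flow = 12, Min cut edges: (9,10)

Maximum flow: 12
Minimum cut: (9,10)
Partition: S = [0, 1, 2, 3, 4, 5, 6, 7, 8, 9], T = [10]

Max-flow min-cut theorem verified: both equal 12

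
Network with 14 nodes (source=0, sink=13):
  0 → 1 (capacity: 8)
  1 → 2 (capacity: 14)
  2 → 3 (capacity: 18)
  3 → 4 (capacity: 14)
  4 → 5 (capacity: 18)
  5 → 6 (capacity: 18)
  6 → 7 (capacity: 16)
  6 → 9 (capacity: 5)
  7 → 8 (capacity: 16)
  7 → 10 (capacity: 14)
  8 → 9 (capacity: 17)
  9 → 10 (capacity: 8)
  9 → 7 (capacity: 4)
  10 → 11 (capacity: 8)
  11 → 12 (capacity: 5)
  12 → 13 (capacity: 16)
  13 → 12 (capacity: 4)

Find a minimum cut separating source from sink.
Min cut value = 5, edges: (11,12)

Min cut value: 5
Partition: S = [0, 1, 2, 3, 4, 5, 6, 7, 8, 9, 10, 11], T = [12, 13]
Cut edges: (11,12)

By max-flow min-cut theorem, max flow = min cut = 5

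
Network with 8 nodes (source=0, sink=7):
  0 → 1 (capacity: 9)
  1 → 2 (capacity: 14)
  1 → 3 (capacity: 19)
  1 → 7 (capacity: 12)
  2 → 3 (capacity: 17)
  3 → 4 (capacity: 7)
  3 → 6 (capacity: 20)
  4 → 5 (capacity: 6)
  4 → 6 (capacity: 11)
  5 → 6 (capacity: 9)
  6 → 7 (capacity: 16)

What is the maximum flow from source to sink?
Maximum flow = 9

Max flow: 9

Flow assignment:
  0 → 1: 9/9
  1 → 7: 9/12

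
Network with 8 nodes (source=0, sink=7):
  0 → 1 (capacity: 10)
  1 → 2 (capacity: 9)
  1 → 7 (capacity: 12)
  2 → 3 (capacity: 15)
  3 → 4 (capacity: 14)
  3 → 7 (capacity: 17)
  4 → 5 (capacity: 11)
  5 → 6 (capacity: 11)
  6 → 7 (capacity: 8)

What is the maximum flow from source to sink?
Maximum flow = 10

Max flow: 10

Flow assignment:
  0 → 1: 10/10
  1 → 7: 10/12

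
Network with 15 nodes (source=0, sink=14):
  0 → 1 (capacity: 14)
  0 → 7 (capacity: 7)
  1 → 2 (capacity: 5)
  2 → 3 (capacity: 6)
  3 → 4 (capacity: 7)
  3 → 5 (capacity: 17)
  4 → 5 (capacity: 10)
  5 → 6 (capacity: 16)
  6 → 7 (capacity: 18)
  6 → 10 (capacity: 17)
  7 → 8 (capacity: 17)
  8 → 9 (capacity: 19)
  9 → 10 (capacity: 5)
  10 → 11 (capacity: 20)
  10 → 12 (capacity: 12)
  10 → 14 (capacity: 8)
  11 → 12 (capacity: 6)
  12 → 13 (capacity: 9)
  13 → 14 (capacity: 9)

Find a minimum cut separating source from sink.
Min cut value = 10, edges: (1,2), (9,10)

Min cut value: 10
Partition: S = [0, 1, 7, 8, 9], T = [2, 3, 4, 5, 6, 10, 11, 12, 13, 14]
Cut edges: (1,2), (9,10)

By max-flow min-cut theorem, max flow = min cut = 10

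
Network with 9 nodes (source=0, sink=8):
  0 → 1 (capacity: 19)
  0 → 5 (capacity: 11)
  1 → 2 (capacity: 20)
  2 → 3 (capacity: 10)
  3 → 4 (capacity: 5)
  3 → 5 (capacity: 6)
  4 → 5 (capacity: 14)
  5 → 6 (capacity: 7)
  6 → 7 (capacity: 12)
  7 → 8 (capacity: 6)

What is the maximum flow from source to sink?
Maximum flow = 6

Max flow: 6

Flow assignment:
  0 → 1: 6/19
  1 → 2: 6/20
  2 → 3: 6/10
  3 → 4: 4/5
  3 → 5: 2/6
  4 → 5: 4/14
  5 → 6: 6/7
  6 → 7: 6/12
  7 → 8: 6/6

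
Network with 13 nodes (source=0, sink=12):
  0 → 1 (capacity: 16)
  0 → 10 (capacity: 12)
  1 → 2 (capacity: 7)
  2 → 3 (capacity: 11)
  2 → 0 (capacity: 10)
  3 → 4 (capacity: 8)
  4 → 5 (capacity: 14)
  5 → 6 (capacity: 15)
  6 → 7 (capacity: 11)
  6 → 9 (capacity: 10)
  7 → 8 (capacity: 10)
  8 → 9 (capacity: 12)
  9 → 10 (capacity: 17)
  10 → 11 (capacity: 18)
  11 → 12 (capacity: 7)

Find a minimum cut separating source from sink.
Min cut value = 7, edges: (11,12)

Min cut value: 7
Partition: S = [0, 1, 2, 3, 4, 5, 6, 7, 8, 9, 10, 11], T = [12]
Cut edges: (11,12)

By max-flow min-cut theorem, max flow = min cut = 7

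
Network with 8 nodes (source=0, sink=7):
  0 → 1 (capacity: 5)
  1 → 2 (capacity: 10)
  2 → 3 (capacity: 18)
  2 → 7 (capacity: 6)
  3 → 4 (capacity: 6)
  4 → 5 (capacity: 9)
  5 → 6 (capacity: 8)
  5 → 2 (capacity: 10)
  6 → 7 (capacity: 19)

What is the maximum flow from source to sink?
Maximum flow = 5

Max flow: 5

Flow assignment:
  0 → 1: 5/5
  1 → 2: 5/10
  2 → 7: 5/6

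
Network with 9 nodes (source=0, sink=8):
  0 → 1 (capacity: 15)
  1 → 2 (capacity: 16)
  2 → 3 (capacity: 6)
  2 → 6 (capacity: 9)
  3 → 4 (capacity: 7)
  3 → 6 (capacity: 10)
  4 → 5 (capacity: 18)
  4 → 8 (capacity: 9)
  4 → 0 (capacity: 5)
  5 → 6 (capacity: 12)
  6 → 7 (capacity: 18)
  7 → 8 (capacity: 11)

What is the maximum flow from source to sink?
Maximum flow = 15

Max flow: 15

Flow assignment:
  0 → 1: 15/15
  1 → 2: 15/16
  2 → 3: 6/6
  2 → 6: 9/9
  3 → 4: 6/7
  4 → 8: 6/9
  6 → 7: 9/18
  7 → 8: 9/11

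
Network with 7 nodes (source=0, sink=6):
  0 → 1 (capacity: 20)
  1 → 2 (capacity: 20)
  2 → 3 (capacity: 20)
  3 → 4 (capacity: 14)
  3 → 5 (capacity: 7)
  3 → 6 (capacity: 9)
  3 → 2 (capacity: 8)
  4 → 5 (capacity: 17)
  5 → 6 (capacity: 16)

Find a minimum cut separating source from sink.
Min cut value = 20, edges: (2,3)

Min cut value: 20
Partition: S = [0, 1, 2], T = [3, 4, 5, 6]
Cut edges: (2,3)

By max-flow min-cut theorem, max flow = min cut = 20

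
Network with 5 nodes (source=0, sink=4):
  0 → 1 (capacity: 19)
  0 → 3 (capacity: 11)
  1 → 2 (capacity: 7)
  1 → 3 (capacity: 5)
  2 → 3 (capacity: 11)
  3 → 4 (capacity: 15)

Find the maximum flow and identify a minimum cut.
Max flow = 15, Min cut edges: (3,4)

Maximum flow: 15
Minimum cut: (3,4)
Partition: S = [0, 1, 2, 3], T = [4]

Max-flow min-cut theorem verified: both equal 15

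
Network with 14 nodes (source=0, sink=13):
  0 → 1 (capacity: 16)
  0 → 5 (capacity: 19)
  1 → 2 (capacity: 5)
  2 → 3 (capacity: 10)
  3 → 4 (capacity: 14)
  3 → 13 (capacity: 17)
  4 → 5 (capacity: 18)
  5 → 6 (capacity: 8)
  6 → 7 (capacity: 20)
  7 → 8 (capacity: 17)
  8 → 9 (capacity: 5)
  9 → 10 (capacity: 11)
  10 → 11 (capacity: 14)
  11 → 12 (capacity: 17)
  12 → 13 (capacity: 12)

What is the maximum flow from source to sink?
Maximum flow = 10

Max flow: 10

Flow assignment:
  0 → 1: 5/16
  0 → 5: 5/19
  1 → 2: 5/5
  2 → 3: 5/10
  3 → 13: 5/17
  5 → 6: 5/8
  6 → 7: 5/20
  7 → 8: 5/17
  8 → 9: 5/5
  9 → 10: 5/11
  10 → 11: 5/14
  11 → 12: 5/17
  12 → 13: 5/12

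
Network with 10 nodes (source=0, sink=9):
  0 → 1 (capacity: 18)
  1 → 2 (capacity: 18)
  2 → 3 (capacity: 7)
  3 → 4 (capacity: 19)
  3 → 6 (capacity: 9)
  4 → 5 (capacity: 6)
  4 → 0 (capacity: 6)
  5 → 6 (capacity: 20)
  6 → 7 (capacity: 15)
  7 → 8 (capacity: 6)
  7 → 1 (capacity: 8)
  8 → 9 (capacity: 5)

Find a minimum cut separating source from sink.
Min cut value = 5, edges: (8,9)

Min cut value: 5
Partition: S = [0, 1, 2, 3, 4, 5, 6, 7, 8], T = [9]
Cut edges: (8,9)

By max-flow min-cut theorem, max flow = min cut = 5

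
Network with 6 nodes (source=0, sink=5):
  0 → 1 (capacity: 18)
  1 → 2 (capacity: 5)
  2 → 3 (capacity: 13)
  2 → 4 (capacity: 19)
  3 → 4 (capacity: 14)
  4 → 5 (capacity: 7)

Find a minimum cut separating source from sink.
Min cut value = 5, edges: (1,2)

Min cut value: 5
Partition: S = [0, 1], T = [2, 3, 4, 5]
Cut edges: (1,2)

By max-flow min-cut theorem, max flow = min cut = 5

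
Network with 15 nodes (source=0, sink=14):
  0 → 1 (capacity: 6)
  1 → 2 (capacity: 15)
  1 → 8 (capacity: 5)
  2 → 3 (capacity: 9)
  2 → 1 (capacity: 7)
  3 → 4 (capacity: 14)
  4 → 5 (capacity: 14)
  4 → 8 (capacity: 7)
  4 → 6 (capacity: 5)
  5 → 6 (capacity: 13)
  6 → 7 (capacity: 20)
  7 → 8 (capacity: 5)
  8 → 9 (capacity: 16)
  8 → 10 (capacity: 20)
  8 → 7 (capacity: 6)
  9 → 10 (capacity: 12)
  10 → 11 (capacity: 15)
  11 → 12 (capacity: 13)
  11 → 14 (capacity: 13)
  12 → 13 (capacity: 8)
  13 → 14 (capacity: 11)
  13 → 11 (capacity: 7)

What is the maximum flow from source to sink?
Maximum flow = 6

Max flow: 6

Flow assignment:
  0 → 1: 6/6
  1 → 2: 1/15
  1 → 8: 5/5
  2 → 3: 1/9
  3 → 4: 1/14
  4 → 8: 1/7
  8 → 10: 6/20
  10 → 11: 6/15
  11 → 14: 6/13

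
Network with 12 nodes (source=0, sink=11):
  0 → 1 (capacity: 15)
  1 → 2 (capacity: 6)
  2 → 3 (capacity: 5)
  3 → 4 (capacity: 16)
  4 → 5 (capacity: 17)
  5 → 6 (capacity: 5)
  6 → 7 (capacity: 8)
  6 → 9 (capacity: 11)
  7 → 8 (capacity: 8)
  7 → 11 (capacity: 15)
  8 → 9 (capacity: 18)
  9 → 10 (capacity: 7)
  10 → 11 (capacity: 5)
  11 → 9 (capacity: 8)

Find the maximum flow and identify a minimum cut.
Max flow = 5, Min cut edges: (5,6)

Maximum flow: 5
Minimum cut: (5,6)
Partition: S = [0, 1, 2, 3, 4, 5], T = [6, 7, 8, 9, 10, 11]

Max-flow min-cut theorem verified: both equal 5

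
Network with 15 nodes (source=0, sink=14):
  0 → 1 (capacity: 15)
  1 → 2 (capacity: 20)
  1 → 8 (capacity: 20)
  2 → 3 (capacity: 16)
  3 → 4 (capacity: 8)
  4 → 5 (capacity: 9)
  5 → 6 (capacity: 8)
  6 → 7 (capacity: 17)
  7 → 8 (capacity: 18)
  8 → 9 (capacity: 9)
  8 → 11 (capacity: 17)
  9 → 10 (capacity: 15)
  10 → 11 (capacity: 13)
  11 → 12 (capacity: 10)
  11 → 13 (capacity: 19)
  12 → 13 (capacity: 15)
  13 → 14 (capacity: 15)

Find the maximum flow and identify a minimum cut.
Max flow = 15, Min cut edges: (13,14)

Maximum flow: 15
Minimum cut: (13,14)
Partition: S = [0, 1, 2, 3, 4, 5, 6, 7, 8, 9, 10, 11, 12, 13], T = [14]

Max-flow min-cut theorem verified: both equal 15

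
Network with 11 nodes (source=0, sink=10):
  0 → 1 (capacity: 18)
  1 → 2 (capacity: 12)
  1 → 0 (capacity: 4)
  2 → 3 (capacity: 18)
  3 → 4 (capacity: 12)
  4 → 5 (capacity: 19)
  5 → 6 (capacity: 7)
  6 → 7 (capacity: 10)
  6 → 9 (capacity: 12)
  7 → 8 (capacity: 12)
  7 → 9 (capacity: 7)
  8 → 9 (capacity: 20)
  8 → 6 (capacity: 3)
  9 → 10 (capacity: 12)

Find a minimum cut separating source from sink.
Min cut value = 7, edges: (5,6)

Min cut value: 7
Partition: S = [0, 1, 2, 3, 4, 5], T = [6, 7, 8, 9, 10]
Cut edges: (5,6)

By max-flow min-cut theorem, max flow = min cut = 7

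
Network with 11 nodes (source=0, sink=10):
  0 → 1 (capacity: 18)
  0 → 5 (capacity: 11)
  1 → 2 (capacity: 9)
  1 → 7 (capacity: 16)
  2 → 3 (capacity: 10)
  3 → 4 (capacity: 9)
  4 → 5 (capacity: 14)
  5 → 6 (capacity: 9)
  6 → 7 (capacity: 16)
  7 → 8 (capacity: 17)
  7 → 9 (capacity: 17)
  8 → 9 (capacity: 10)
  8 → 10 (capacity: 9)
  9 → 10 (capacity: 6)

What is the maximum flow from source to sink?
Maximum flow = 15

Max flow: 15

Flow assignment:
  0 → 1: 6/18
  0 → 5: 9/11
  1 → 7: 6/16
  5 → 6: 9/9
  6 → 7: 9/16
  7 → 8: 15/17
  8 → 9: 6/10
  8 → 10: 9/9
  9 → 10: 6/6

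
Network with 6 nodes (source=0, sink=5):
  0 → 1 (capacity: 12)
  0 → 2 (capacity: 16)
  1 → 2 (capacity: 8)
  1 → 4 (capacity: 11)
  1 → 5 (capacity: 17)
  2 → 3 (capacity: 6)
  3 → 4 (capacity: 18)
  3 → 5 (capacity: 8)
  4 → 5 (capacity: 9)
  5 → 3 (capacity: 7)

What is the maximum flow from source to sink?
Maximum flow = 18

Max flow: 18

Flow assignment:
  0 → 1: 12/12
  0 → 2: 6/16
  1 → 5: 12/17
  2 → 3: 6/6
  3 → 5: 6/8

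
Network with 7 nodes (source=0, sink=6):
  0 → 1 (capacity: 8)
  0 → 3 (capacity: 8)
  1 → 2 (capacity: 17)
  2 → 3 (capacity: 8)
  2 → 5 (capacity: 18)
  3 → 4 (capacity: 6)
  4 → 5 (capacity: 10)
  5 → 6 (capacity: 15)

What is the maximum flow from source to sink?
Maximum flow = 14

Max flow: 14

Flow assignment:
  0 → 1: 8/8
  0 → 3: 6/8
  1 → 2: 8/17
  2 → 5: 8/18
  3 → 4: 6/6
  4 → 5: 6/10
  5 → 6: 14/15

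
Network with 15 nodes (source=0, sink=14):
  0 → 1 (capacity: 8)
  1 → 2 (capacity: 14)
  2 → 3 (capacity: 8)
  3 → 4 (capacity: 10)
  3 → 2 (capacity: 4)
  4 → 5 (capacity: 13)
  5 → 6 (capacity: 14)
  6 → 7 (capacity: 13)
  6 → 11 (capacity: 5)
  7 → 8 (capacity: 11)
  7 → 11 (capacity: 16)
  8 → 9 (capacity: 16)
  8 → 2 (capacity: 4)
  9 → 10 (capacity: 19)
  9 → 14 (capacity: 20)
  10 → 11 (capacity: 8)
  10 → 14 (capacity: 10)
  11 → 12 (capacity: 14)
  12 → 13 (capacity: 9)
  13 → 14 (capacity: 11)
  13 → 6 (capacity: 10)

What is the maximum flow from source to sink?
Maximum flow = 8

Max flow: 8

Flow assignment:
  0 → 1: 8/8
  1 → 2: 8/14
  2 → 3: 8/8
  3 → 4: 8/10
  4 → 5: 8/13
  5 → 6: 8/14
  6 → 7: 8/13
  7 → 8: 8/11
  8 → 9: 8/16
  9 → 14: 8/20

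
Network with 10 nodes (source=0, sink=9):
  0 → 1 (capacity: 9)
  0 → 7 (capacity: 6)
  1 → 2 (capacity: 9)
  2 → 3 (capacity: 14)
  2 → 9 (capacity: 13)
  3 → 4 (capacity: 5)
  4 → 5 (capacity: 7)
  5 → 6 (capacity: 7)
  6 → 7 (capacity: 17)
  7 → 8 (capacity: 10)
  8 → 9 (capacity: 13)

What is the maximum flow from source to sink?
Maximum flow = 15

Max flow: 15

Flow assignment:
  0 → 1: 9/9
  0 → 7: 6/6
  1 → 2: 9/9
  2 → 9: 9/13
  7 → 8: 6/10
  8 → 9: 6/13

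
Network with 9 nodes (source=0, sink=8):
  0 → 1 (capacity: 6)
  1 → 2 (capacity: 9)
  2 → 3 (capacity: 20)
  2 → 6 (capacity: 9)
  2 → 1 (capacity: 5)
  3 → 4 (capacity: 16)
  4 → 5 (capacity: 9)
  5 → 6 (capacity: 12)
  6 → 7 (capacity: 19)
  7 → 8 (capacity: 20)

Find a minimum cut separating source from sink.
Min cut value = 6, edges: (0,1)

Min cut value: 6
Partition: S = [0], T = [1, 2, 3, 4, 5, 6, 7, 8]
Cut edges: (0,1)

By max-flow min-cut theorem, max flow = min cut = 6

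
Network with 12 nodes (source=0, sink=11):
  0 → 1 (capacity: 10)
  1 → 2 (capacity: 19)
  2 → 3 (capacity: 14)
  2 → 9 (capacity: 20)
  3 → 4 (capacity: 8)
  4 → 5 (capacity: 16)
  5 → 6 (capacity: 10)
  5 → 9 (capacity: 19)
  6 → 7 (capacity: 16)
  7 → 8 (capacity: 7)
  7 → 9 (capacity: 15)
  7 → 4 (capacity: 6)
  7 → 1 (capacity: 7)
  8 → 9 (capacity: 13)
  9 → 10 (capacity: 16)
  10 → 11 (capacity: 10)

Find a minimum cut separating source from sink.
Min cut value = 10, edges: (10,11)

Min cut value: 10
Partition: S = [0, 1, 2, 3, 4, 5, 6, 7, 8, 9, 10], T = [11]
Cut edges: (10,11)

By max-flow min-cut theorem, max flow = min cut = 10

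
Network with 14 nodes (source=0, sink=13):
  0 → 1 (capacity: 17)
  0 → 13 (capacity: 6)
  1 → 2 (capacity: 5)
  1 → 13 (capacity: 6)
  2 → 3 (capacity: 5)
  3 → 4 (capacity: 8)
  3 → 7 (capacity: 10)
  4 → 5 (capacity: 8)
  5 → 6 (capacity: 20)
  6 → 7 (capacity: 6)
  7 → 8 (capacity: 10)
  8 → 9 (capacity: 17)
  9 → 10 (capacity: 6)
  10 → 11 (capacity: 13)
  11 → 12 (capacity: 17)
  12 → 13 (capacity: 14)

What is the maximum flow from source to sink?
Maximum flow = 17

Max flow: 17

Flow assignment:
  0 → 1: 11/17
  0 → 13: 6/6
  1 → 2: 5/5
  1 → 13: 6/6
  2 → 3: 5/5
  3 → 7: 5/10
  7 → 8: 5/10
  8 → 9: 5/17
  9 → 10: 5/6
  10 → 11: 5/13
  11 → 12: 5/17
  12 → 13: 5/14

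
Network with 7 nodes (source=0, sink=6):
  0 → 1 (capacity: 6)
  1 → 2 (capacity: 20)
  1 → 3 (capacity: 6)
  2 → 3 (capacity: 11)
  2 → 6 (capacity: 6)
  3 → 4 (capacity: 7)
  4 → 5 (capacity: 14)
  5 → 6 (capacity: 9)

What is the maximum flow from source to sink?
Maximum flow = 6

Max flow: 6

Flow assignment:
  0 → 1: 6/6
  1 → 2: 6/20
  2 → 6: 6/6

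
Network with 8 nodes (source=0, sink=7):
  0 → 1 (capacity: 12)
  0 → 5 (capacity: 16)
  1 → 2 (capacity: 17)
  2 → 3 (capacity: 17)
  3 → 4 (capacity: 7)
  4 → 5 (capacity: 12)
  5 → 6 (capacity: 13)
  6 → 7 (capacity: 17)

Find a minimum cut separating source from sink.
Min cut value = 13, edges: (5,6)

Min cut value: 13
Partition: S = [0, 1, 2, 3, 4, 5], T = [6, 7]
Cut edges: (5,6)

By max-flow min-cut theorem, max flow = min cut = 13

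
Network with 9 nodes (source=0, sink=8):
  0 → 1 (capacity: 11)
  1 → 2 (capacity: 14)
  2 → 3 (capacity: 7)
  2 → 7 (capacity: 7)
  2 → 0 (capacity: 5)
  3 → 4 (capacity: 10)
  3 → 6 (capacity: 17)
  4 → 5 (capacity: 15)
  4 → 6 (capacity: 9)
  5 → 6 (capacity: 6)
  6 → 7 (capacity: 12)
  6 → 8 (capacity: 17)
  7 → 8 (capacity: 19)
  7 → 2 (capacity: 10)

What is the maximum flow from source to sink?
Maximum flow = 11

Max flow: 11

Flow assignment:
  0 → 1: 11/11
  1 → 2: 11/14
  2 → 3: 4/7
  2 → 7: 7/7
  3 → 6: 4/17
  6 → 8: 4/17
  7 → 8: 7/19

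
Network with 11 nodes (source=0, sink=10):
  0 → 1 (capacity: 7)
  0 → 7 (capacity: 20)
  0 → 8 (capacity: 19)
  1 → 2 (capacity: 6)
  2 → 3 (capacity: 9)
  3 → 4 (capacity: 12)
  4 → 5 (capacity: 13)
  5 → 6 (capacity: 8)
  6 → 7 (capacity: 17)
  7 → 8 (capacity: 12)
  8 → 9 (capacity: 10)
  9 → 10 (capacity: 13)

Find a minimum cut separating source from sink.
Min cut value = 10, edges: (8,9)

Min cut value: 10
Partition: S = [0, 1, 2, 3, 4, 5, 6, 7, 8], T = [9, 10]
Cut edges: (8,9)

By max-flow min-cut theorem, max flow = min cut = 10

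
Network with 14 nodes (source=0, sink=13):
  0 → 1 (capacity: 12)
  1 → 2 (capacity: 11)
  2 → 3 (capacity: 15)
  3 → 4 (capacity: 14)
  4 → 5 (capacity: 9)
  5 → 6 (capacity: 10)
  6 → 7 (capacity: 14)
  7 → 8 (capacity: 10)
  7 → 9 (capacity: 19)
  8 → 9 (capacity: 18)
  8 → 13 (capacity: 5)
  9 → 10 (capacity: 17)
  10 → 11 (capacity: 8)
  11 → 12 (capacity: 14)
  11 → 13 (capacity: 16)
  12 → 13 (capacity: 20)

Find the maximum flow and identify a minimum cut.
Max flow = 9, Min cut edges: (4,5)

Maximum flow: 9
Minimum cut: (4,5)
Partition: S = [0, 1, 2, 3, 4], T = [5, 6, 7, 8, 9, 10, 11, 12, 13]

Max-flow min-cut theorem verified: both equal 9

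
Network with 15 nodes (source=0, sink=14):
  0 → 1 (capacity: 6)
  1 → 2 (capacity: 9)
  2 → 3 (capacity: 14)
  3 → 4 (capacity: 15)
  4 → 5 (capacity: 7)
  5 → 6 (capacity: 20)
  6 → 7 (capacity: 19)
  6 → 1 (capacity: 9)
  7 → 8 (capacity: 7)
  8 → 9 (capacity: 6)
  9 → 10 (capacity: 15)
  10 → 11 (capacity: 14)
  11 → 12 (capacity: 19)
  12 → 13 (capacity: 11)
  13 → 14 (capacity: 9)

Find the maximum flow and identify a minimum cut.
Max flow = 6, Min cut edges: (8,9)

Maximum flow: 6
Minimum cut: (8,9)
Partition: S = [0, 1, 2, 3, 4, 5, 6, 7, 8], T = [9, 10, 11, 12, 13, 14]

Max-flow min-cut theorem verified: both equal 6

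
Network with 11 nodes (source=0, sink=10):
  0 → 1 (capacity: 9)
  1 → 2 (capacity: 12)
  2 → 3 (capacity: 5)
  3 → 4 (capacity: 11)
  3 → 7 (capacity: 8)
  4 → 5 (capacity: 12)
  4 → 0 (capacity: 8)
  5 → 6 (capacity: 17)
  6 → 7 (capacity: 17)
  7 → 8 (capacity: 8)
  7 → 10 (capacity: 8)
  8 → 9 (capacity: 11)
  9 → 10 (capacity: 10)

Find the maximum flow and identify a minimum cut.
Max flow = 5, Min cut edges: (2,3)

Maximum flow: 5
Minimum cut: (2,3)
Partition: S = [0, 1, 2], T = [3, 4, 5, 6, 7, 8, 9, 10]

Max-flow min-cut theorem verified: both equal 5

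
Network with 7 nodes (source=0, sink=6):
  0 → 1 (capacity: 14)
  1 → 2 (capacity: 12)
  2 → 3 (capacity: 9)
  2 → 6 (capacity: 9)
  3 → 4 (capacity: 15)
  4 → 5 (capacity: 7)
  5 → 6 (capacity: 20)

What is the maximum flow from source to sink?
Maximum flow = 12

Max flow: 12

Flow assignment:
  0 → 1: 12/14
  1 → 2: 12/12
  2 → 3: 3/9
  2 → 6: 9/9
  3 → 4: 3/15
  4 → 5: 3/7
  5 → 6: 3/20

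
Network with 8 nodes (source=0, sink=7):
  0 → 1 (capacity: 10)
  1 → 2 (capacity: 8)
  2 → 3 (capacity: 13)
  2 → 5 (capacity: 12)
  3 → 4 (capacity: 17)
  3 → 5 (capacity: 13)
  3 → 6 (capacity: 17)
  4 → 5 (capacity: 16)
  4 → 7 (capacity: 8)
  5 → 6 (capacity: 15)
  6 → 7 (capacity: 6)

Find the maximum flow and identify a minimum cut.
Max flow = 8, Min cut edges: (1,2)

Maximum flow: 8
Minimum cut: (1,2)
Partition: S = [0, 1], T = [2, 3, 4, 5, 6, 7]

Max-flow min-cut theorem verified: both equal 8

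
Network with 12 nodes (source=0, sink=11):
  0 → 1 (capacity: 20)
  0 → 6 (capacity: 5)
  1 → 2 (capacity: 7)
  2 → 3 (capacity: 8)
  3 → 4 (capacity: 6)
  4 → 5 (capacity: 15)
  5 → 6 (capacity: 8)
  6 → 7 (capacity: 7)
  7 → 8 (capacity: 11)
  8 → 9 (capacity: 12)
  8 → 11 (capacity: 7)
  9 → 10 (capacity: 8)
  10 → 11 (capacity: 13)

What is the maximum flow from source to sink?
Maximum flow = 7

Max flow: 7

Flow assignment:
  0 → 1: 6/20
  0 → 6: 1/5
  1 → 2: 6/7
  2 → 3: 6/8
  3 → 4: 6/6
  4 → 5: 6/15
  5 → 6: 6/8
  6 → 7: 7/7
  7 → 8: 7/11
  8 → 11: 7/7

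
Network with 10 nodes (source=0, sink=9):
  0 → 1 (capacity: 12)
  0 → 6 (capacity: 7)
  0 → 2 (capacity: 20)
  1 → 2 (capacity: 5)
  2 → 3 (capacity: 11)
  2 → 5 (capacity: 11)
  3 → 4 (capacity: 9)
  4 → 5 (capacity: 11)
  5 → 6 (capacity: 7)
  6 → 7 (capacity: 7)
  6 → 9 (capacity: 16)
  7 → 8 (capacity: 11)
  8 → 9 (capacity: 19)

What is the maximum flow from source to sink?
Maximum flow = 14

Max flow: 14

Flow assignment:
  0 → 1: 5/12
  0 → 6: 7/7
  0 → 2: 2/20
  1 → 2: 5/5
  2 → 5: 7/11
  5 → 6: 7/7
  6 → 9: 14/16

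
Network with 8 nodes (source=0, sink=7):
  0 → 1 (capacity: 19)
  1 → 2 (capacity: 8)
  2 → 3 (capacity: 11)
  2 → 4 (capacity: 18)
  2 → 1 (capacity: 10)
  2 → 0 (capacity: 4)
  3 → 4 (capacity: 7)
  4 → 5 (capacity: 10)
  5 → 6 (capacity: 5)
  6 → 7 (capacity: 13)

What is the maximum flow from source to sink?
Maximum flow = 5

Max flow: 5

Flow assignment:
  0 → 1: 8/19
  1 → 2: 8/8
  2 → 4: 5/18
  2 → 0: 3/4
  4 → 5: 5/10
  5 → 6: 5/5
  6 → 7: 5/13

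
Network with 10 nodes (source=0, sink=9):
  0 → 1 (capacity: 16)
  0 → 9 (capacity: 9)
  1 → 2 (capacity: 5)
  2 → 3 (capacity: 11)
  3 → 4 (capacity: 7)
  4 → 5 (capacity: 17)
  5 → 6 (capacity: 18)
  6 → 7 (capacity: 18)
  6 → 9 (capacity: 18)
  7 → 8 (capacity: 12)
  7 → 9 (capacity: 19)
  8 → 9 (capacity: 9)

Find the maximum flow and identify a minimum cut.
Max flow = 14, Min cut edges: (0,9), (1,2)

Maximum flow: 14
Minimum cut: (0,9), (1,2)
Partition: S = [0, 1], T = [2, 3, 4, 5, 6, 7, 8, 9]

Max-flow min-cut theorem verified: both equal 14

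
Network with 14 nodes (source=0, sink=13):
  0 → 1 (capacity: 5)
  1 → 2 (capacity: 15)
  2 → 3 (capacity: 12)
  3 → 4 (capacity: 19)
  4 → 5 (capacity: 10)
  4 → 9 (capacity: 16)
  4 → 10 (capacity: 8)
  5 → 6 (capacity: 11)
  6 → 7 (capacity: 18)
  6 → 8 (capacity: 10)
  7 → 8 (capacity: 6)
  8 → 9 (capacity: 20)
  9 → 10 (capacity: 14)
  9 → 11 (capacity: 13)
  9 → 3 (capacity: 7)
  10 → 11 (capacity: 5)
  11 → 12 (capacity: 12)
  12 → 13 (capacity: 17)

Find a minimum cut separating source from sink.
Min cut value = 5, edges: (0,1)

Min cut value: 5
Partition: S = [0], T = [1, 2, 3, 4, 5, 6, 7, 8, 9, 10, 11, 12, 13]
Cut edges: (0,1)

By max-flow min-cut theorem, max flow = min cut = 5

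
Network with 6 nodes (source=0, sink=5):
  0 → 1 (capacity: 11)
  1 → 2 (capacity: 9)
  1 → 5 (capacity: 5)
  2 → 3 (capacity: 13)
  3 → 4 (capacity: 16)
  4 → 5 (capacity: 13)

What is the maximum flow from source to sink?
Maximum flow = 11

Max flow: 11

Flow assignment:
  0 → 1: 11/11
  1 → 2: 6/9
  1 → 5: 5/5
  2 → 3: 6/13
  3 → 4: 6/16
  4 → 5: 6/13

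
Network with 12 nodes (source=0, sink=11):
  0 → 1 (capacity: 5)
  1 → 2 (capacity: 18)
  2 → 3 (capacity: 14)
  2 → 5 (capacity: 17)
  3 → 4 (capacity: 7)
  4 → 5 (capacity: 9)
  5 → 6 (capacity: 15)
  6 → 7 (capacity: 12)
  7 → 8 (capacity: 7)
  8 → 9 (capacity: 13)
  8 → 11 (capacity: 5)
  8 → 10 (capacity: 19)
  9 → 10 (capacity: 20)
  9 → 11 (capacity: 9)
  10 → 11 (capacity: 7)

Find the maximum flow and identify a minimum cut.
Max flow = 5, Min cut edges: (0,1)

Maximum flow: 5
Minimum cut: (0,1)
Partition: S = [0], T = [1, 2, 3, 4, 5, 6, 7, 8, 9, 10, 11]

Max-flow min-cut theorem verified: both equal 5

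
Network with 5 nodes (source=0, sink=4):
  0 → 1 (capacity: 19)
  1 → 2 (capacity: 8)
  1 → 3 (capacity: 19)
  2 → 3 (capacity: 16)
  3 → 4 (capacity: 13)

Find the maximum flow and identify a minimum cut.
Max flow = 13, Min cut edges: (3,4)

Maximum flow: 13
Minimum cut: (3,4)
Partition: S = [0, 1, 2, 3], T = [4]

Max-flow min-cut theorem verified: both equal 13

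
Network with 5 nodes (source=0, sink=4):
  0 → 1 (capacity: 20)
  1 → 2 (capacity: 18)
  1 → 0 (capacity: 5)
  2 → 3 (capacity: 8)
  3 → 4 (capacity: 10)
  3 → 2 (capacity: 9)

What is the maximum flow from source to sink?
Maximum flow = 8

Max flow: 8

Flow assignment:
  0 → 1: 8/20
  1 → 2: 8/18
  2 → 3: 8/8
  3 → 4: 8/10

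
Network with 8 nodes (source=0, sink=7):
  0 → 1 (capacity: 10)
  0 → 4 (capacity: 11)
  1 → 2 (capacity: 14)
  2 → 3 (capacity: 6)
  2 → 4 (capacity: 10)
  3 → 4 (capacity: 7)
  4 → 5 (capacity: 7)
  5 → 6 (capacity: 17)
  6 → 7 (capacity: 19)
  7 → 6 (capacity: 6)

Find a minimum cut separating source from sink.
Min cut value = 7, edges: (4,5)

Min cut value: 7
Partition: S = [0, 1, 2, 3, 4], T = [5, 6, 7]
Cut edges: (4,5)

By max-flow min-cut theorem, max flow = min cut = 7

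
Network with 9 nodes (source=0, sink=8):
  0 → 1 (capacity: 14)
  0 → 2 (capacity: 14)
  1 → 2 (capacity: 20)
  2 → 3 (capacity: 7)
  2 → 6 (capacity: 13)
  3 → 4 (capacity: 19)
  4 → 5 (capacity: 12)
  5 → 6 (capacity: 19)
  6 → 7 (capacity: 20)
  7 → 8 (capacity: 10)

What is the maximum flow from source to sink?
Maximum flow = 10

Max flow: 10

Flow assignment:
  0 → 1: 10/14
  1 → 2: 10/20
  2 → 3: 7/7
  2 → 6: 3/13
  3 → 4: 7/19
  4 → 5: 7/12
  5 → 6: 7/19
  6 → 7: 10/20
  7 → 8: 10/10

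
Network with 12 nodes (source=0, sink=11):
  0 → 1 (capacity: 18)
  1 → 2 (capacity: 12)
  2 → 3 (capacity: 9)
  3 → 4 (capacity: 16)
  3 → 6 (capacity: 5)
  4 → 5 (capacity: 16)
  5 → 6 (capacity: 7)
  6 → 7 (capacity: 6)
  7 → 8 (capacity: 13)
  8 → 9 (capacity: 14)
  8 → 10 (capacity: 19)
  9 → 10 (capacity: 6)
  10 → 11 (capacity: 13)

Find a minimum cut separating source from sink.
Min cut value = 6, edges: (6,7)

Min cut value: 6
Partition: S = [0, 1, 2, 3, 4, 5, 6], T = [7, 8, 9, 10, 11]
Cut edges: (6,7)

By max-flow min-cut theorem, max flow = min cut = 6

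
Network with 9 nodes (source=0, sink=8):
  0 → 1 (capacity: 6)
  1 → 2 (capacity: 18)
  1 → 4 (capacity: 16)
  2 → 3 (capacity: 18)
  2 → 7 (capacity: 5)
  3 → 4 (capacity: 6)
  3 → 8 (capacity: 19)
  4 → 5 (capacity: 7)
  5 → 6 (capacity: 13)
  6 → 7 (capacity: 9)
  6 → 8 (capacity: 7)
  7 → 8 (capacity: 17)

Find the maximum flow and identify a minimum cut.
Max flow = 6, Min cut edges: (0,1)

Maximum flow: 6
Minimum cut: (0,1)
Partition: S = [0], T = [1, 2, 3, 4, 5, 6, 7, 8]

Max-flow min-cut theorem verified: both equal 6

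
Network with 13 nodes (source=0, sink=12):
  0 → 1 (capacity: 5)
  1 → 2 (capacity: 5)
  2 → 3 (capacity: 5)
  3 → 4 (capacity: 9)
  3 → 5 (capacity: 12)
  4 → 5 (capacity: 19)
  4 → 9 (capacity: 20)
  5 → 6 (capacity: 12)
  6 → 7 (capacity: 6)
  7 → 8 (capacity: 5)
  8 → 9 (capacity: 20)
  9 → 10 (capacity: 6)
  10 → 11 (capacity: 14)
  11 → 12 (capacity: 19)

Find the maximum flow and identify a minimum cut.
Max flow = 5, Min cut edges: (2,3)

Maximum flow: 5
Minimum cut: (2,3)
Partition: S = [0, 1, 2], T = [3, 4, 5, 6, 7, 8, 9, 10, 11, 12]

Max-flow min-cut theorem verified: both equal 5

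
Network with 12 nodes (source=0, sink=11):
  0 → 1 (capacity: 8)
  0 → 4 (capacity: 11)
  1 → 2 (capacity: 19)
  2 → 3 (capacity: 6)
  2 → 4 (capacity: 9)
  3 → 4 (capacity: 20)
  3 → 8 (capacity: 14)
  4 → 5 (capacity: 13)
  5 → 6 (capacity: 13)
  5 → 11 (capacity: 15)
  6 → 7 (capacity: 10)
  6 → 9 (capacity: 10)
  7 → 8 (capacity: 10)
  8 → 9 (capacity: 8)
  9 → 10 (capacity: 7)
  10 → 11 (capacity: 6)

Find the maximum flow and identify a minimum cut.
Max flow = 19, Min cut edges: (4,5), (10,11)

Maximum flow: 19
Minimum cut: (4,5), (10,11)
Partition: S = [0, 1, 2, 3, 4, 6, 7, 8, 9, 10], T = [5, 11]

Max-flow min-cut theorem verified: both equal 19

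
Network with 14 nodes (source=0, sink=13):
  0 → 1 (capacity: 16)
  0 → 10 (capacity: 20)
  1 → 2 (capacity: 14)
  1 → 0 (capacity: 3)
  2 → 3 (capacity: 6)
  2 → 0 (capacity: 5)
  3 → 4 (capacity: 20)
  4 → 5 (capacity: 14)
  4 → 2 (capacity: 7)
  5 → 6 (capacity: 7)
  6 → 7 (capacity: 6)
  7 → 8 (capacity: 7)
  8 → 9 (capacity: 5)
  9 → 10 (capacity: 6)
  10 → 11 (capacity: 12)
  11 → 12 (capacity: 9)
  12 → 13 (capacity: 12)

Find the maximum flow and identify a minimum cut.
Max flow = 9, Min cut edges: (11,12)

Maximum flow: 9
Minimum cut: (11,12)
Partition: S = [0, 1, 2, 3, 4, 5, 6, 7, 8, 9, 10, 11], T = [12, 13]

Max-flow min-cut theorem verified: both equal 9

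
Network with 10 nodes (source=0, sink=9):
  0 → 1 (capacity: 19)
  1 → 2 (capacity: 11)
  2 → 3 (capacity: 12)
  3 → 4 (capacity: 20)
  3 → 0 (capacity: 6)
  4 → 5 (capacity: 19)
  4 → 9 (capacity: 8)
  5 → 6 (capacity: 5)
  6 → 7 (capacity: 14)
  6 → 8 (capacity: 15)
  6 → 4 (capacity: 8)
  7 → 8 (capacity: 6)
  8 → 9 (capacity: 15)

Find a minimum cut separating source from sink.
Min cut value = 11, edges: (1,2)

Min cut value: 11
Partition: S = [0, 1], T = [2, 3, 4, 5, 6, 7, 8, 9]
Cut edges: (1,2)

By max-flow min-cut theorem, max flow = min cut = 11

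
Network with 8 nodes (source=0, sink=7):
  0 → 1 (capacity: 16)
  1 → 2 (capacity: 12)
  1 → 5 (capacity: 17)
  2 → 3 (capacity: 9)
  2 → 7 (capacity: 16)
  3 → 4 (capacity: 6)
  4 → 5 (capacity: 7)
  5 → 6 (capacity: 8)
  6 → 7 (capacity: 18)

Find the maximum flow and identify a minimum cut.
Max flow = 16, Min cut edges: (0,1)

Maximum flow: 16
Minimum cut: (0,1)
Partition: S = [0], T = [1, 2, 3, 4, 5, 6, 7]

Max-flow min-cut theorem verified: both equal 16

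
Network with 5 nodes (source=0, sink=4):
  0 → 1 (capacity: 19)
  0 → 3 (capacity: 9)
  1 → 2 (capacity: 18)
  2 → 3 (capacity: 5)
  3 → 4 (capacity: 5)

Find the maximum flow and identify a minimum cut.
Max flow = 5, Min cut edges: (3,4)

Maximum flow: 5
Minimum cut: (3,4)
Partition: S = [0, 1, 2, 3], T = [4]

Max-flow min-cut theorem verified: both equal 5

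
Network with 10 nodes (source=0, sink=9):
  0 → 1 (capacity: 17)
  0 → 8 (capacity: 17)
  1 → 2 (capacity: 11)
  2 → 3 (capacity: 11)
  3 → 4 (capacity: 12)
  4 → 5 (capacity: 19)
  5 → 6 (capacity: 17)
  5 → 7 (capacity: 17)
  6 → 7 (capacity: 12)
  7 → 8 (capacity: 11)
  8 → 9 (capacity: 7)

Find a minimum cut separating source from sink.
Min cut value = 7, edges: (8,9)

Min cut value: 7
Partition: S = [0, 1, 2, 3, 4, 5, 6, 7, 8], T = [9]
Cut edges: (8,9)

By max-flow min-cut theorem, max flow = min cut = 7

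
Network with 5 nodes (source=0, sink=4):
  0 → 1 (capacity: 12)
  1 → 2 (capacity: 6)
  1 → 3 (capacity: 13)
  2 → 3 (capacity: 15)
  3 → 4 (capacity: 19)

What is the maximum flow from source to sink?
Maximum flow = 12

Max flow: 12

Flow assignment:
  0 → 1: 12/12
  1 → 3: 12/13
  3 → 4: 12/19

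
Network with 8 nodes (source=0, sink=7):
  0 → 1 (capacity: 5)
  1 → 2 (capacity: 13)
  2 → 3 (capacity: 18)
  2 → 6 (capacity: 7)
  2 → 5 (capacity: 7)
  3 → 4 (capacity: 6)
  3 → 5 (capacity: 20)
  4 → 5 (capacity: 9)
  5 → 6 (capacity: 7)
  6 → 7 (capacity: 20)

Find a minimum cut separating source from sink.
Min cut value = 5, edges: (0,1)

Min cut value: 5
Partition: S = [0], T = [1, 2, 3, 4, 5, 6, 7]
Cut edges: (0,1)

By max-flow min-cut theorem, max flow = min cut = 5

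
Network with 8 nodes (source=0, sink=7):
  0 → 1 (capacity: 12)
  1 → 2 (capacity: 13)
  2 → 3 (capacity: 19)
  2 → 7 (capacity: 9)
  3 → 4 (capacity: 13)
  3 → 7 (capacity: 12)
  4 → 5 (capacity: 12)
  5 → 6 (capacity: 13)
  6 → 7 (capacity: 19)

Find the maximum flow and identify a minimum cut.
Max flow = 12, Min cut edges: (0,1)

Maximum flow: 12
Minimum cut: (0,1)
Partition: S = [0], T = [1, 2, 3, 4, 5, 6, 7]

Max-flow min-cut theorem verified: both equal 12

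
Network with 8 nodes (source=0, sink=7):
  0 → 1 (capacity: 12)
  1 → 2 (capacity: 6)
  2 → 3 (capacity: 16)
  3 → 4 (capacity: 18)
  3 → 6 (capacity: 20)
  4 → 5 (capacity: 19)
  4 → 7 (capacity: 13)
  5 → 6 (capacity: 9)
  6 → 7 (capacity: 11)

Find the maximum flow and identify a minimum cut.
Max flow = 6, Min cut edges: (1,2)

Maximum flow: 6
Minimum cut: (1,2)
Partition: S = [0, 1], T = [2, 3, 4, 5, 6, 7]

Max-flow min-cut theorem verified: both equal 6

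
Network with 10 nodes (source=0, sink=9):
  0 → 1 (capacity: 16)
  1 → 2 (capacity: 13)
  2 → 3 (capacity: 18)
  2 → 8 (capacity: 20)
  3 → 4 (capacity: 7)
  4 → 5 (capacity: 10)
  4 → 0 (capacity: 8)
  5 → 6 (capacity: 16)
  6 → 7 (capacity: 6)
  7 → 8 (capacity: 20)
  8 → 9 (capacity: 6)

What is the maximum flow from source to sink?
Maximum flow = 6

Max flow: 6

Flow assignment:
  0 → 1: 6/16
  1 → 2: 6/13
  2 → 8: 6/20
  8 → 9: 6/6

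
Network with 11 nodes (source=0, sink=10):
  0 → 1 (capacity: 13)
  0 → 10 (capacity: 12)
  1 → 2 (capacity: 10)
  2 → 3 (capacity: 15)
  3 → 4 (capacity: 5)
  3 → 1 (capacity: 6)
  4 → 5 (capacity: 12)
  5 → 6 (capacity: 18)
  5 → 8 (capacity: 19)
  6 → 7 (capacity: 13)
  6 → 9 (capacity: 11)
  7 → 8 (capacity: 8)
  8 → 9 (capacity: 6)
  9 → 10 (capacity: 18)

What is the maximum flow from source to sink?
Maximum flow = 17

Max flow: 17

Flow assignment:
  0 → 1: 5/13
  0 → 10: 12/12
  1 → 2: 5/10
  2 → 3: 5/15
  3 → 4: 5/5
  4 → 5: 5/12
  5 → 6: 5/18
  6 → 9: 5/11
  9 → 10: 5/18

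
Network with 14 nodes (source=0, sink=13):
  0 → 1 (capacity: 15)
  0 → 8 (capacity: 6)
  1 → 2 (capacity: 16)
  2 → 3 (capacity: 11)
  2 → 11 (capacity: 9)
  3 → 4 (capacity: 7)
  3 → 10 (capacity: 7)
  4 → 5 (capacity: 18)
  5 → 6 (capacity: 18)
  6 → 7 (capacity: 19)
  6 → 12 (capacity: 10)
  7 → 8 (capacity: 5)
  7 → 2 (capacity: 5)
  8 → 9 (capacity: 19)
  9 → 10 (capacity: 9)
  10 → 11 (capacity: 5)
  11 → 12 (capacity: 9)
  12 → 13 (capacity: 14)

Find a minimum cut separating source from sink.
Min cut value = 14, edges: (12,13)

Min cut value: 14
Partition: S = [0, 1, 2, 3, 4, 5, 6, 7, 8, 9, 10, 11, 12], T = [13]
Cut edges: (12,13)

By max-flow min-cut theorem, max flow = min cut = 14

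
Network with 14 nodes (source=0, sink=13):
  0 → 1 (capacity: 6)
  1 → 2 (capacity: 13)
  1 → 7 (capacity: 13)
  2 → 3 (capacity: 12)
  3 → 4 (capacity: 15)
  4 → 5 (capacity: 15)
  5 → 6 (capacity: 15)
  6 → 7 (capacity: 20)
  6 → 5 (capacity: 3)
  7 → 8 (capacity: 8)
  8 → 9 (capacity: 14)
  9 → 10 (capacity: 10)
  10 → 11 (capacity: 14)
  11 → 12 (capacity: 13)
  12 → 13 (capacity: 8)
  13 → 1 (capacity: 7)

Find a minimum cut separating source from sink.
Min cut value = 6, edges: (0,1)

Min cut value: 6
Partition: S = [0], T = [1, 2, 3, 4, 5, 6, 7, 8, 9, 10, 11, 12, 13]
Cut edges: (0,1)

By max-flow min-cut theorem, max flow = min cut = 6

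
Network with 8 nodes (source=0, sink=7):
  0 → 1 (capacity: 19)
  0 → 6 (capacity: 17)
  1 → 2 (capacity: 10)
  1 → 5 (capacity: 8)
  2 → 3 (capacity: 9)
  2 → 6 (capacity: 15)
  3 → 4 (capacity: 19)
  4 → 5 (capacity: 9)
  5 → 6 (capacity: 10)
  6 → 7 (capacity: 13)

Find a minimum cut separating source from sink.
Min cut value = 13, edges: (6,7)

Min cut value: 13
Partition: S = [0, 1, 2, 3, 4, 5, 6], T = [7]
Cut edges: (6,7)

By max-flow min-cut theorem, max flow = min cut = 13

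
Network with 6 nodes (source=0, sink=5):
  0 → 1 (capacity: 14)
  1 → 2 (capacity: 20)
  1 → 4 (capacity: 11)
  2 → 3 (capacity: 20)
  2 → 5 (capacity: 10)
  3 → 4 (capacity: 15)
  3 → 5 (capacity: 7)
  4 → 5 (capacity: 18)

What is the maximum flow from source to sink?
Maximum flow = 14

Max flow: 14

Flow assignment:
  0 → 1: 14/14
  1 → 2: 14/20
  2 → 3: 4/20
  2 → 5: 10/10
  3 → 5: 4/7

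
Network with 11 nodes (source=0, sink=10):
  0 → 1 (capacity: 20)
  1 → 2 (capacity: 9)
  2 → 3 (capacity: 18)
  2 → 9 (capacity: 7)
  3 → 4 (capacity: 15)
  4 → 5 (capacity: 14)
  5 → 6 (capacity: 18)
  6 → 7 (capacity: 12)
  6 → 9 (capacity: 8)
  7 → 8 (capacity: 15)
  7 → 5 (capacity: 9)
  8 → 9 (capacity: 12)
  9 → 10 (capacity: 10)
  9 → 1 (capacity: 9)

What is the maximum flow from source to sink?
Maximum flow = 9

Max flow: 9

Flow assignment:
  0 → 1: 9/20
  1 → 2: 9/9
  2 → 3: 2/18
  2 → 9: 7/7
  3 → 4: 2/15
  4 → 5: 2/14
  5 → 6: 2/18
  6 → 9: 2/8
  9 → 10: 9/10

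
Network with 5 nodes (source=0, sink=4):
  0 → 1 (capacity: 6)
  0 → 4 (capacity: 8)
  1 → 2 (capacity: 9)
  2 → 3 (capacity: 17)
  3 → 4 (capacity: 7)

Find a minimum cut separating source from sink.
Min cut value = 14, edges: (0,1), (0,4)

Min cut value: 14
Partition: S = [0], T = [1, 2, 3, 4]
Cut edges: (0,1), (0,4)

By max-flow min-cut theorem, max flow = min cut = 14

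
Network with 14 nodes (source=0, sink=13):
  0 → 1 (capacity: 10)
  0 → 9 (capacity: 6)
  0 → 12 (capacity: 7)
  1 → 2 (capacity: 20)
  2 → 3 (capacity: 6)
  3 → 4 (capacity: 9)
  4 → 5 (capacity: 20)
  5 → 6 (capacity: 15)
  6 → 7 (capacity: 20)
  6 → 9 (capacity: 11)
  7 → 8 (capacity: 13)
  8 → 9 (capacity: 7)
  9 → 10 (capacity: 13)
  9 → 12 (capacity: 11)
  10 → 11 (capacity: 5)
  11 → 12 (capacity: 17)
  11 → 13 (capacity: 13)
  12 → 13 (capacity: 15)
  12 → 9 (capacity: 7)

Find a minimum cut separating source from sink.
Min cut value = 19, edges: (0,9), (0,12), (2,3)

Min cut value: 19
Partition: S = [0, 1, 2], T = [3, 4, 5, 6, 7, 8, 9, 10, 11, 12, 13]
Cut edges: (0,9), (0,12), (2,3)

By max-flow min-cut theorem, max flow = min cut = 19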